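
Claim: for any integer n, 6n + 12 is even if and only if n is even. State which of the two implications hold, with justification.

(⟸) Suppose n is even. Since 6 is even, 6n is even for every n, so 6n + 12 has the same parity as 12, which is even. Hence 6n + 12 is even.

(⟹) This fails: take n = 3. Then 6n + 12 = 30, which is even, yet n = 3 is odd, not even.

The forward direction fails; the converse holds.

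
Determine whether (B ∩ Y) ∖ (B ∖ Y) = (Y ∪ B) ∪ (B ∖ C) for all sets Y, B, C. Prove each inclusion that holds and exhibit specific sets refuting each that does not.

The sets are not equal: only the forward inclusion holds.

(⟹) Let x ∈ (B ∩ Y) ∖ (B ∖ Y). Then either x ∈ Y ∩ B and x ∉ C; or x ∈ Y ∩ B ∩ C. In each case x ∈ (Y ∪ B) ∪ (B ∖ C), so (B ∩ Y) ∖ (B ∖ Y) ⊆ (Y ∪ B) ∪ (B ∖ C).

(⟸) This inclusion fails. Take Y = {1}, B = ∅, C = ∅; then 1 ∈ (Y ∪ B) ∪ (B ∖ C) but 1 ∉ (B ∩ Y) ∖ (B ∖ Y).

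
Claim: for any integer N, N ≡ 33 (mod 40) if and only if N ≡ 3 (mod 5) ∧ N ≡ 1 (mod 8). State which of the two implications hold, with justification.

(⇒) Suppose N ≡ 33 (mod 40); write N = 40j + 33. Since 5 ∣ 40, reducing mod 5 gives N ≡ 33 ≡ 3 (mod 5); since 8 ∣ 40, reducing mod 8 gives N ≡ 33 ≡ 1 (mod 8).

(⇐) Conversely, if N ≡ 3 (mod 5) and N ≡ 1 (mod 8), then by the Chinese remainder theorem N ≡ 33 (mod 40). This is exactly N ≡ 33 (mod 40).

Both implications hold.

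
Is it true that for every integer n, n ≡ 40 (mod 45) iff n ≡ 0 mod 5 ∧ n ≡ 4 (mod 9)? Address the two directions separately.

Forward direction. Suppose n ≡ 40 (mod 45); write n = 45j + 40. Since 5 ∣ 45, reducing mod 5 gives n ≡ 40 ≡ 0 (mod 5); since 9 ∣ 45, reducing mod 9 gives n ≡ 40 ≡ 4 (mod 9).

Converse. If n ≡ 0 (mod 5) and n ≡ 4 (mod 9), then by the Chinese remainder theorem n ≡ 40 (mod 45). This is exactly n ≡ 40 (mod 45).

Both directions hold.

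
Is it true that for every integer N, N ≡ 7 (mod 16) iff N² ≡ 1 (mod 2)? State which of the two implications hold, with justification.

Forward direction. Suppose N ≡ 7 (mod 16). Then N² ≡ 7² = 49 (mod 16), and since 2 ∣ 16, also N² ≡ 1 (mod 2).

Converse. This fails: take N = 1. Then 1² = 1 ≡ 1 (mod 2), yet 1 ≡ 1 (mod 16), not 7.

Only the forward implication holds.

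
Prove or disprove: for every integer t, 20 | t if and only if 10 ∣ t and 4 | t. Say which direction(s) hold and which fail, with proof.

(⇒) If 20 ∣ t, write t = 20q. Since 20 = 2·10, t = 10·(2q), so 10 ∣ t; and since 20 = 5·4, t = 4·(5q), so 4 ∣ t.

(⇐) Suppose 10 ∣ t and 4 ∣ t. Any common multiple of 10 and 4 is a multiple of their lcm; here lcm(10, 4) = 10·4/gcd(10, 4) = 40/2 = 20, so 20 ∣ t.

Both directions hold; the statement is true.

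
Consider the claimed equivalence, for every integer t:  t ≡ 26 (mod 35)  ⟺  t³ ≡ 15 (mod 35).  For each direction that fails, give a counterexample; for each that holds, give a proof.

Forward direction. This fails: take t = 26. Then 26 ≡ 26 (mod 35), but 26³ = 17576 ≡ 6 (mod 35), not 15.

Converse. This fails: take t = 15. Then 15³ = 3375 ≡ 15 (mod 35), yet 15 ≡ 15 (mod 35), not 26.

(⇒) fails and (⇐) fails.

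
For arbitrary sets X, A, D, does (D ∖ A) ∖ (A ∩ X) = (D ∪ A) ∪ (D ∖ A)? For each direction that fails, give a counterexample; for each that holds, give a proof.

Only the forward inclusion holds.

(⊆) Let x ∈ (D ∖ A) ∖ (A ∩ X). Then either x ∈ D and x ∉ X, A; or x ∈ X ∩ D and x ∉ A. In each case x ∈ (D ∪ A) ∪ (D ∖ A), so (D ∖ A) ∖ (A ∩ X) ⊆ (D ∪ A) ∪ (D ∖ A).

(⊇) This inclusion fails. Take X = ∅, A = {1}, D = ∅; then 1 ∈ (D ∪ A) ∪ (D ∖ A) but 1 ∉ (D ∖ A) ∖ (A ∩ X).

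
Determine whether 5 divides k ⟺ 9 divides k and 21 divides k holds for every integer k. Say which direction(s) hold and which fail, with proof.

[⇒] This fails: take k = 5. Certainly 5 ∣ 5, but 9 ∤ 5.

[⇐] This fails: take k = 63. Both 9 ∣ 63 and 21 ∣ 63, yet 63 is not a multiple of 5 (since 63 = 12·5 + 3), so 5 ∤ 63.

(⇒) fails and (⇐) fails.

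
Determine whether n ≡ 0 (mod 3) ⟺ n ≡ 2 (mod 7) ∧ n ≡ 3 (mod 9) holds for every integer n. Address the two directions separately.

(←) If n ≡ 2 (mod 7) and n ≡ 3 (mod 9), then by the Chinese remainder theorem n ≡ 30 (mod 63). Since 30 ≡ 0 (mod 3) and 3 ∣ 63, we get n ≡ 0 (mod 3).

(→) This fails: n = 0 gives 0 ≡ 0 (mod 3) but 0 ≡ 0 (mod 7), so the conjunction on the right does not hold.

The forward direction fails; the converse holds.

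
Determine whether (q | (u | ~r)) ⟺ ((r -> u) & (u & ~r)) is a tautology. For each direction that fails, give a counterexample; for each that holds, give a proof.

[⇒] This fails. Under q = F, r = F, u = F, the left side is true but the right side is false.

[⇐] Assume the antecedent. If q is true, q | (u | ~r) reduces to true regardless of the other variables. If q is false, the antecedent forces (q = F, r = F, u = T), and q | (u | ~r) holds there. Either way q | (u | ~r) holds.

Only the reverse direction holds.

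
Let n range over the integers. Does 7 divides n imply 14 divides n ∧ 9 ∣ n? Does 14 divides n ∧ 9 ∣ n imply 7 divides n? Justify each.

(⇒) This fails: take n = 7. Certainly 7 ∣ 7, but 14 ∤ 7.

(⇐) Suppose 14 ∣ n and 9 ∣ n. Any common multiple of 14 and 9 is a multiple of their lcm; here gcd(14, 9) = 1, so lcm(14, 9) = 14·9 = 126, so 126 ∣ n. Since 7 ∣ 126, it follows that 7 ∣ n.

Only the converse holds.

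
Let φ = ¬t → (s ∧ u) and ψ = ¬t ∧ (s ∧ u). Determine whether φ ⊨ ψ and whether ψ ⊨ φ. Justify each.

Only the reverse direction holds.

Forward direction. This fails. Under u = F, s = F, t = T, the left side is true but the right side is false.

Converse. Assume the antecedent. If u is true, the antecedent forces (u = T, s = T, t = F), and ¬t → (s ∧ u) holds there. If u is false, the antecedent cannot hold. Either way ¬t → (s ∧ u) holds.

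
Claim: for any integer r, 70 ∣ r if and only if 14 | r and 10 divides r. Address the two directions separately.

Equivalent; both directions hold.

Forward direction. If 70 ∣ r, write r = 70q. Since 70 = 5·14, r = 14·(5q), so 14 ∣ r; and since 70 = 7·10, r = 10·(7q), so 10 ∣ r.

Converse. Suppose 14 ∣ r and 10 ∣ r. Any common multiple of 14 and 10 is a multiple of their lcm; here lcm(14, 10) = 14·10/gcd(14, 10) = 140/2 = 70, so 70 ∣ r.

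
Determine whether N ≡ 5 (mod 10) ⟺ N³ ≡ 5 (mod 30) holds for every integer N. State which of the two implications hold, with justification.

(⇒) fails; (⇐) holds.

(⇒) This fails: take N = 15. Then 15 ≡ 5 (mod 10), but 15³ = 3375 ≡ 15 (mod 30), not 5.

(⇐) Conversely, the residues r modulo 30 with r³ ≡ 5 (mod 30) are exactly {5}, and each is ≡ 5 (mod 10).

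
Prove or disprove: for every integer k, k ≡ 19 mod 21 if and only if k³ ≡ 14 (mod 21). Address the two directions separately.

(⇒) fails and (⇐) fails.

(⟹) This fails: take k = 19. Then 19 ≡ 19 (mod 21), but 19³ = 6859 ≡ 13 (mod 21), not 14.

(⟸) This fails: take k = 14. Then 14³ = 2744 ≡ 14 (mod 21), yet 14 ≡ 14 (mod 21), not 19.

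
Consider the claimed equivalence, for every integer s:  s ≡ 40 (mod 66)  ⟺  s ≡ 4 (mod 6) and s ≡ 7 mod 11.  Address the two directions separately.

Both directions hold; the statement is true.

(⇒) Suppose s ≡ 40 (mod 66); write s = 66j + 40. Since 6 ∣ 66, reducing mod 6 gives s ≡ 40 ≡ 4 (mod 6); since 11 ∣ 66, reducing mod 11 gives s ≡ 40 ≡ 7 (mod 11).

(⇐) Conversely, if s ≡ 4 (mod 6) and s ≡ 7 (mod 11), then by the Chinese remainder theorem s ≡ 40 (mod 66). This is exactly s ≡ 40 (mod 66).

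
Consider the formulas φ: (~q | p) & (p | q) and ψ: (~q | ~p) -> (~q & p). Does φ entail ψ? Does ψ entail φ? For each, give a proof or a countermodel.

(⇒) Assume the antecedent. If p is true, (~q | ~p) -> (~q & p) reduces to true regardless of the other variables. If p is false, the antecedent cannot hold. Either way (~q | ~p) -> (~q & p) holds.

(⇐) Assume the antecedent. If p is true, (~q | p) & (p | q) reduces to true regardless of the other variables. If p is false, the antecedent cannot hold. Either way (~q | p) & (p | q) holds.

The biconditional holds.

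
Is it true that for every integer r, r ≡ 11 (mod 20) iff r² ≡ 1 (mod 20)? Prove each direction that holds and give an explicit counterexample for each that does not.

(⇒) Suppose r ≡ 11 (mod 20). Write r = 20j + 11. Then (20j + 11)² = 400j² + 440j + 121 = 20(20j² + 22j + 6) + 1, so r² ≡ 1 (mod 20).

(⇐) This fails: take r = 1. Then 1² = 1 ≡ 1 (mod 20), yet 1 ≡ 1 (mod 20), not 11.

Only the forward direction holds.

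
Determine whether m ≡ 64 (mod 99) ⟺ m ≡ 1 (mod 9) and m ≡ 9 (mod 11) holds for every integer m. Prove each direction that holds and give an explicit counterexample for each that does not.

(→) Suppose m ≡ 64 (mod 99); write m = 99j + 64. Since 9 ∣ 99, reducing mod 9 gives m ≡ 64 ≡ 1 (mod 9); since 11 ∣ 99, reducing mod 11 gives m ≡ 64 ≡ 9 (mod 11).

(←) Conversely, if m ≡ 1 (mod 9) and m ≡ 9 (mod 11), then by the Chinese remainder theorem m ≡ 64 (mod 99). This is exactly m ≡ 64 (mod 99).

Both implications hold.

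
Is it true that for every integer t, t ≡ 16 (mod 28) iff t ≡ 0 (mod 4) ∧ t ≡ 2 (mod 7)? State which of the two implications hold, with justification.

Both implications hold.

[⇐] If t ≡ 0 (mod 4) and t ≡ 2 (mod 7), then by the Chinese remainder theorem t ≡ 16 (mod 28). This is exactly t ≡ 16 (mod 28).

[⇒] Suppose t ≡ 16 (mod 28); write t = 28j + 16. Since 4 ∣ 28, reducing mod 4 gives t ≡ 16 ≡ 0 (mod 4); since 7 ∣ 28, reducing mod 7 gives t ≡ 16 ≡ 2 (mod 7).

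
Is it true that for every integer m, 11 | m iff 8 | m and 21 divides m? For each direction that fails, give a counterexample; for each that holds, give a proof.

(⟹) This fails: take m = 11. Certainly 11 ∣ 11, but 8 ∤ 11.

(⟸) This fails: take m = 168. Both 8 ∣ 168 and 21 ∣ 168, yet 168 is not a multiple of 11 (since 168 = 15·11 + 3), so 11 ∤ 168.

Both directions fail.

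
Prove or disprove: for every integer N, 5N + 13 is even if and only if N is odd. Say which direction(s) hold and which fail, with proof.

[⇒] Suppose 5N + 13 is even. Since 5 is odd, 5N and N have the same parity, so 5N + 13 ≡ N + 13 (mod 2). As 13 is odd, 5N + 13 is even exactly when N is odd. Thus N is odd.

[⇐] Conversely, suppose N is odd; write N = 2j + 1. Then 5N + 13 = 5·(2j + 1) + 13 = 2·5j + 18, which is even.

Equivalent; both directions hold.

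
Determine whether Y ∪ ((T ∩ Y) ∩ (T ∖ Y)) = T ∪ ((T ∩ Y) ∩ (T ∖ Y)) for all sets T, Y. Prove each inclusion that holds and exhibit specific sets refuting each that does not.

(⊆) This inclusion fails. Take T = ∅, Y = {1}; then 1 ∈ Y ∪ ((T ∩ Y) ∩ (T ∖ Y)) but 1 ∉ T ∪ ((T ∩ Y) ∩ (T ∖ Y)).

(⊇) This inclusion fails. Take T = {1}, Y = ∅; then 1 ∈ T ∪ ((T ∩ Y) ∩ (T ∖ Y)) but 1 ∉ Y ∪ ((T ∩ Y) ∩ (T ∖ Y)).

Neither inclusion holds.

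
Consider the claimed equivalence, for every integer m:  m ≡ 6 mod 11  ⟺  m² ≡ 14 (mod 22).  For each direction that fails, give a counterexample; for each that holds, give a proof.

Neither direction holds.

(⟹) This fails: take m = 17. Then 17 ≡ 6 (mod 11), but 17² = 289 ≡ 3 (mod 22), not 14.

(⟸) This fails: take m = 16. Then 16² = 256 ≡ 14 (mod 22), yet 16 ≡ 5 (mod 11), not 6.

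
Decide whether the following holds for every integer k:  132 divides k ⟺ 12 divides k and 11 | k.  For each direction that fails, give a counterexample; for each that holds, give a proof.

[⇒] If 132 ∣ k, write k = 132q. Since 132 = 11·12, k = 12·(11q), so 12 ∣ k; and since 132 = 12·11, k = 11·(12q), so 11 ∣ k.

[⇐] Suppose 12 ∣ k and 11 ∣ k. Any common multiple of 12 and 11 is a multiple of their lcm; here gcd(12, 11) = 1, so lcm(12, 11) = 12·11 = 132, so 132 ∣ k.

Both directions hold.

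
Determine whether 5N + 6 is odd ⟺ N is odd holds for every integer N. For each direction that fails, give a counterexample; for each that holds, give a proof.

Equivalent; both directions hold.

Forward direction. Suppose 5N + 6 is odd. Since 5 is odd, 5N and N have the same parity, so 5N + 6 ≡ N + 6 (mod 2). As 6 is even, 5N + 6 is odd exactly when N is odd. Thus N is odd.

Converse. Suppose N is odd; write N = 2j + 1. Then 5N + 6 = 5·(2j + 1) + 6 = 2·5j + 11, which is odd.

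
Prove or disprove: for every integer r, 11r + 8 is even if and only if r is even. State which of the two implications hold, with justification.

(⟹) Suppose 11r + 8 is even. Since 11 is odd, 11r and r have the same parity, so 11r + 8 ≡ r + 8 (mod 2). As 8 is even, 11r + 8 is even exactly when r is even. Thus r is even.

(⟸) Conversely, suppose r is even; write r = 2j. Then 11r + 8 = 11·(2j) + 8 = 2·11j + 8, which is even.

Both implications hold.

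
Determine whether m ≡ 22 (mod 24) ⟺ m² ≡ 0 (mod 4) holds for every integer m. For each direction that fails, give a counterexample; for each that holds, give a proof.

[⇒] Suppose m ≡ 22 (mod 24). Then m² ≡ 22² = 484 (mod 24), and since 4 ∣ 24, also m² ≡ 0 (mod 4).

[⇐] This fails: take m = 0. Then 0² = 0 ≡ 0 (mod 4), yet 0 ≡ 0 (mod 24), not 22.

Only the forward implication holds.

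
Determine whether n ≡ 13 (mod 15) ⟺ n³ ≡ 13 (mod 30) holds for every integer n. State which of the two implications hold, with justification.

(⇒) fails and (⇐) fails.

[⇒] This fails: take n = 13. Then 13 ≡ 13 (mod 15), but 13³ = 2197 ≡ 7 (mod 30), not 13.

[⇐] This fails: take n = 7. Then 7³ = 343 ≡ 13 (mod 30), yet 7 ≡ 7 (mod 15), not 13.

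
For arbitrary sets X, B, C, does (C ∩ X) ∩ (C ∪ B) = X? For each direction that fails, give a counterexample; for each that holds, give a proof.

The sets are not equal: only the forward inclusion holds.

(⊇) This inclusion fails. Take X = {1}, B = ∅, C = ∅; then 1 ∈ X but 1 ∉ (C ∩ X) ∩ (C ∪ B).

(⊆) Let x ∈ (C ∩ X) ∩ (C ∪ B). Then either x ∈ X ∩ C and x ∉ B; or x ∈ X ∩ B ∩ C. In each case x ∈ X, so (C ∩ X) ∩ (C ∪ B) ⊆ X.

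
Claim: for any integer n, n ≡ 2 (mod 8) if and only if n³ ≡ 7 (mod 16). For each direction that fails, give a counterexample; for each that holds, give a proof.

Both directions fail.

[⇒] This fails: take n = 2. Then 2 ≡ 2 (mod 8), but 2³ = 8 ≡ 8 (mod 16), not 7.

[⇐] This fails: take n = 7. Then 7³ = 343 ≡ 7 (mod 16), yet 7 ≡ 7 (mod 8), not 2.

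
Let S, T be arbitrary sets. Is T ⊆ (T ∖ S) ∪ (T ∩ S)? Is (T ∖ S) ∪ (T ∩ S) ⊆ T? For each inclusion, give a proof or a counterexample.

(⟹) Let x ∈ T. Then either x ∈ T and x ∉ S; or x ∈ S ∩ T. In each case x ∈ (T ∖ S) ∪ (T ∩ S), so T ⊆ (T ∖ S) ∪ (T ∩ S).

(⟸) Let x ∈ (T ∖ S) ∪ (T ∩ S). Then either x ∈ T and x ∉ S; or x ∈ S ∩ T. In each case x ∈ T, so (T ∖ S) ∪ (T ∩ S) ⊆ T.

Both inclusions hold.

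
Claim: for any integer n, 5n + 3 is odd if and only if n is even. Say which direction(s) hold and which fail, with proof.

(←) Suppose n is even; write n = 2j. Then 5n + 3 = 5·(2j) + 3 = 2·5j + 3, which is odd.

(→) Suppose 5n + 3 is odd. Since 5 is odd, 5n and n have the same parity, so 5n + 3 ≡ n + 3 (mod 2). As 3 is odd, 5n + 3 is odd exactly when n is even. Thus n is even.

Both directions hold.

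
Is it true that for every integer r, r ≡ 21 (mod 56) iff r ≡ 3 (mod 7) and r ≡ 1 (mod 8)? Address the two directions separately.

(⇒) This fails: r = 21 gives 21 ≡ 21 (mod 56) but 21 ≡ 0 (mod 7), so the conjunction on the right does not hold.

(⇐) This fails: r = 17 satisfies both congruences on the right (17 ≡ 3 mod 7 and 17 ≡ 1 mod 8) yet 17 ≡ 17 (mod 56), not 21.

Neither direction holds.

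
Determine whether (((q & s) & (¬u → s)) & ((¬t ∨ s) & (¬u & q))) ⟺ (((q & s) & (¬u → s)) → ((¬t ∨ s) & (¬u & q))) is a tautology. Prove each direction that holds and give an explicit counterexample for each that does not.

The forward direction holds; the converse fails.

(⇒) Assume the antecedent. If q is true, the antecedent forces (q = T, t = F, u = F, s = T) or (q = T, t = T, u = F, s = T), and the consequent holds there. If q is false, the antecedent cannot hold. Either way the consequent holds.

(⇐) This fails. Under q = F, t = F, u = F, s = F, the left side is false but the right side is true.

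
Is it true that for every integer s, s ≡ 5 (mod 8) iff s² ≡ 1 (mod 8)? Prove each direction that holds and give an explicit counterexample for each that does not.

Only the forward direction holds.

[⇐] This fails: take s = 1. Then 1² = 1 ≡ 1 (mod 8), yet 1 ≡ 1 (mod 8), not 5.

[⇒] Suppose s ≡ 5 (mod 8). Write s = 8j + 5. Then (8j + 5)² = 64j² + 80j + 25 = 8(8j² + 10j + 3) + 1, so s² ≡ 1 (mod 8).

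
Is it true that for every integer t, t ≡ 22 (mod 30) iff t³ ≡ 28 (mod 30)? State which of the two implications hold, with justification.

Both directions hold; the statement is true.

(→) Suppose t ≡ 22 (mod 30). Write t = 30j + 22. Then (30j + 22)³ = 27000j³ + 59400j² + 43560j + 10648 = 30(900j³ + 1980j² + 1452j + 354) + 28, so t³ ≡ 28 (mod 30).

(←) Conversely, suppose t³ ≡ 28 (mod 30). The only residue r in {0, …, 29} with r³ ≡ 28 (mod 30) is r = 22, so t ≡ 22 (mod 30).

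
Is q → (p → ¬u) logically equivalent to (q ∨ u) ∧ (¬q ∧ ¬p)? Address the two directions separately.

Only the converse holds.

(⟸) Assume the antecedent. If p is true, the antecedent cannot hold. If p is false, q → (p → ¬u) reduces to true regardless of the other variables. Either way q → (p → ¬u) holds.

(⟹) This fails. Under p = F, q = F, u = F, the left side is true but the right side is false.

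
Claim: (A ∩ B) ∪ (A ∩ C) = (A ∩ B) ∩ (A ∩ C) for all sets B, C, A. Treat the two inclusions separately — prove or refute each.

(⊆) fails; (⊇) holds.

(⊆) This inclusion fails. Take B = {1}, C = ∅, A = {1}; then 1 ∈ (A ∩ B) ∪ (A ∩ C) but 1 ∉ (A ∩ B) ∩ (A ∩ C).

(⊇) Let x ∈ (A ∩ B) ∩ (A ∩ C). Then x ∈ B ∩ C ∩ A, from which x ∈ (A ∩ B) ∪ (A ∩ C).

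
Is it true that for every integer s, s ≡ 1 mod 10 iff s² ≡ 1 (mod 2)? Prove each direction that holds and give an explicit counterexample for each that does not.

(⇒) Suppose s ≡ 1 (mod 10). Then s² ≡ 1² = 1 (mod 10), and since 2 ∣ 10, also s² ≡ 1 (mod 2).

(⇐) This fails: take s = 3. Then 3² = 9 ≡ 1 (mod 2), yet 3 ≡ 3 (mod 10), not 1.

The forward direction holds; the converse fails.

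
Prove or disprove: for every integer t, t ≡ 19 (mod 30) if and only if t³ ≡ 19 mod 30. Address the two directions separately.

[⇒] Suppose t ≡ 19 (mod 30). Write t = 30j + 19. Then (30j + 19)³ = 27000j³ + 51300j² + 32490j + 6859 = 30(900j³ + 1710j² + 1083j + 228) + 19, so t³ ≡ 19 (mod 30).

[⇐] Conversely, suppose t³ ≡ 19 (mod 30). The only residue r in {0, …, 29} with r³ ≡ 19 (mod 30) is r = 19, so t ≡ 19 (mod 30).

Equivalent; both directions hold.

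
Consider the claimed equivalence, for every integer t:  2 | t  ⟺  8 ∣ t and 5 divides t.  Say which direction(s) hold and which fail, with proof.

Converse. Suppose 8 ∣ t and 5 ∣ t. Any common multiple of 8 and 5 is a multiple of their lcm; here gcd(8, 5) = 1, so lcm(8, 5) = 8·5 = 40, so 40 ∣ t. Since 2 ∣ 40, it follows that 2 ∣ t.

Forward direction. This fails: take t = 2. Certainly 2 ∣ 2, but 8 ∤ 2.

The forward direction fails; the converse holds.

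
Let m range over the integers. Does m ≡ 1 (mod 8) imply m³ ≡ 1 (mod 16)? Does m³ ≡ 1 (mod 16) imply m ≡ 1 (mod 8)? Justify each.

Forward direction. This fails: take m = 9. Then 9 ≡ 1 (mod 8), but 9³ = 729 ≡ 9 (mod 16), not 1.

Converse. The residues r modulo 16 with r³ ≡ 1 (mod 16) are exactly {1}, and each is ≡ 1 (mod 8).

The forward direction fails; the converse holds.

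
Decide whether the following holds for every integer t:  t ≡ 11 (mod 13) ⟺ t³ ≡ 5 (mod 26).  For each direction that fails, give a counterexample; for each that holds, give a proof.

(⇒) This fails: take t = 24. Then 24 ≡ 11 (mod 13), but 24³ = 13824 ≡ 18 (mod 26), not 5.

(⇐) This fails: take t = 7. Then 7³ = 343 ≡ 5 (mod 26), yet 7 ≡ 7 (mod 13), not 11.

Both directions fail.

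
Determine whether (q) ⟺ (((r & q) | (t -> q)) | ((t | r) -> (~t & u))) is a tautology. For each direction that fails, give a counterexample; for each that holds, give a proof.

Only the forward direction holds.

[⇒] Assume the antecedent. If q is true, the consequent reduces to true regardless of the other variables. If q is false, the antecedent cannot hold. Either way the consequent holds.

[⇐] This fails. Under t = F, r = F, u = F, q = F, the left side is false but the right side is true.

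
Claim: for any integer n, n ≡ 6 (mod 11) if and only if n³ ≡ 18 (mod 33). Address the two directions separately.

(⇒) fails; (⇐) holds.

(←) The residues r modulo 33 with r³ ≡ 18 (mod 33) are exactly {6}, and each is ≡ 6 (mod 11).

(→) This fails: take n = 17. Then 17 ≡ 6 (mod 11), but 17³ = 4913 ≡ 29 (mod 33), not 18.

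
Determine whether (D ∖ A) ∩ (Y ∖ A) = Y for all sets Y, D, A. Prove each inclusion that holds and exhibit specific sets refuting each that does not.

(⊆) Let x ∈ (D ∖ A) ∩ (Y ∖ A). Then x ∈ Y ∩ D and x ∉ A, from which x ∈ Y.

(⊇) This inclusion fails. Take Y = {1}, D = ∅, A = ∅; then 1 ∈ Y but 1 ∉ (D ∖ A) ∩ (Y ∖ A).

Only the forward inclusion holds.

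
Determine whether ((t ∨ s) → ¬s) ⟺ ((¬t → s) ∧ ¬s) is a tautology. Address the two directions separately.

(⇒) fails; (⇐) holds.

[⇒] This fails. Under t = F, s = F, the left side is true but the right side is false.

[⇐] Assume the antecedent. If t is true, the antecedent forces (t = T, s = F), and (t ∨ s) → ¬s holds there. If t is false, the antecedent cannot hold. Either way (t ∨ s) → ¬s holds.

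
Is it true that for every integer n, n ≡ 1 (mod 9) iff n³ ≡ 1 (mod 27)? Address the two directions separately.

[⇒] Suppose n ≡ 1 (mod 9). Working modulo 27, n ∈ {1, 10, 19}; for each such r, r³ ≡ 1 (mod 27).

[⇐] Conversely, the residues r modulo 27 with r³ ≡ 1 (mod 27) are exactly {1, 10, 19}, and each is ≡ 1 (mod 9).

Both directions hold.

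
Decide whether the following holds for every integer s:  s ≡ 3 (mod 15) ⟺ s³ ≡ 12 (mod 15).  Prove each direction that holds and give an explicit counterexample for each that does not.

The biconditional holds.

(⇒) Suppose s ≡ 3 (mod 15). Write s = 15j + 3. Then (15j + 3)³ = 3375j³ + 2025j² + 405j + 27 = 15(225j³ + 135j² + 27j + 1) + 12, so s³ ≡ 12 (mod 15).

(⇐) Conversely, suppose s³ ≡ 12 (mod 15). The only residue r in {0, …, 14} with r³ ≡ 12 (mod 15) is r = 3, so s ≡ 3 (mod 15).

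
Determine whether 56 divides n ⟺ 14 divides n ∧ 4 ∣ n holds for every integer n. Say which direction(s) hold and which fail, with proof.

The forward direction holds; the converse fails.

Forward direction. If 56 ∣ n, write n = 56q. Since 56 = 4·14, n = 14·(4q), so 14 ∣ n; and since 56 = 14·4, n = 4·(14q), so 4 ∣ n.

Converse. This fails: take n = 28. Both 14 ∣ 28 and 4 ∣ 28, yet 28 is not a multiple of 56 (since 28 = 0·56 + 28), so 56 ∤ 28.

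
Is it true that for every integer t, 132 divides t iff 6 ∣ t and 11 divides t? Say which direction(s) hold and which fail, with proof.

The forward direction holds; the converse fails.

Converse. This fails: take t = 66. Both 6 ∣ 66 and 11 ∣ 66, yet 66 is not a multiple of 132 (since 66 = 0·132 + 66), so 132 ∤ 66.

Forward direction. If 132 ∣ t, write t = 132q. Since 132 = 22·6, t = 6·(22q), so 6 ∣ t; and since 132 = 12·11, t = 11·(12q), so 11 ∣ t.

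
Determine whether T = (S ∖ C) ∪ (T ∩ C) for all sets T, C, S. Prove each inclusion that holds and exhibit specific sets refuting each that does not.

(⟹) This inclusion fails. Take T = {1}, C = ∅, S = ∅; then 1 ∈ T but 1 ∉ (S ∖ C) ∪ (T ∩ C).

(⟸) This inclusion fails. Take T = ∅, C = ∅, S = {1}; then 1 ∈ (S ∖ C) ∪ (T ∩ C) but 1 ∉ T.

Neither inclusion holds.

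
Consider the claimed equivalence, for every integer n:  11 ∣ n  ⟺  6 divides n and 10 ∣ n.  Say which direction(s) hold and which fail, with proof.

(⇒) This fails: take n = 11. Certainly 11 ∣ 11, but 6 ∤ 11.

(⇐) This fails: take n = 30. Both 6 ∣ 30 and 10 ∣ 30, yet 30 is not a multiple of 11 (since 30 = 2·11 + 8), so 11 ∤ 30.

Both directions fail.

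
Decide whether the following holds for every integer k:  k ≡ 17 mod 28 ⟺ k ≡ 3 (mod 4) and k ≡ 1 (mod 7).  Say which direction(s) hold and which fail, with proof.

(⇒) This fails: k = 17 gives 17 ≡ 17 (mod 28) but 17 ≡ 1 (mod 4), so the conjunction on the right does not hold.

(⇐) This fails: k = 15 satisfies both congruences on the right (15 ≡ 3 mod 4 and 15 ≡ 1 mod 7) yet 15 ≡ 15 (mod 28), not 17.

Neither implication holds.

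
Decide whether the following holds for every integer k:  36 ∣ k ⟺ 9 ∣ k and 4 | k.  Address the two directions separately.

(←) Suppose 9 ∣ k and 4 ∣ k. Any common multiple of 9 and 4 is a multiple of their lcm; here gcd(9, 4) = 1, so lcm(9, 4) = 9·4 = 36, so 36 ∣ k.

(→) If 36 ∣ k, write k = 36q. Since 36 = 4·9, k = 9·(4q), so 9 ∣ k; and since 36 = 9·4, k = 4·(9q), so 4 ∣ k.

Both directions hold; the statement is true.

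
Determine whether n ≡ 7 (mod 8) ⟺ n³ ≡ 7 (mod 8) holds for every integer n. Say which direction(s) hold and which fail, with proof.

Both directions hold.

(⟹) Suppose n ≡ 7 (mod 8). Write n = 8j + 7. Then (8j + 7)³ = 512j³ + 1344j² + 1176j + 343 = 8(64j³ + 168j² + 147j + 42) + 7, so n³ ≡ 7 (mod 8).

(⟸) Conversely, suppose n³ ≡ 7 (mod 8). The only residue r in {0, …, 7} with r³ ≡ 7 (mod 8) is r = 7, so n ≡ 7 (mod 8).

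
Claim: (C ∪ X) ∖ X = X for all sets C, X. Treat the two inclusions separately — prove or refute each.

Forward inclusion. This inclusion fails. Take C = {1}, X = ∅; then 1 ∈ (C ∪ X) ∖ X but 1 ∉ X.

Reverse inclusion. This inclusion fails. Take C = ∅, X = {1}; then 1 ∈ X but 1 ∉ (C ∪ X) ∖ X.

Neither inclusion holds.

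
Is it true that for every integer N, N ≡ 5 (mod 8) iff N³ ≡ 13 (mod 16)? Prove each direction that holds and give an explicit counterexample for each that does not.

Only the converse holds.

(⇒) This fails: take N = 13. Then 13 ≡ 5 (mod 8), but 13³ = 2197 ≡ 5 (mod 16), not 13.

(⇐) Conversely, the residues r modulo 16 with r³ ≡ 13 (mod 16) are exactly {5}, and each is ≡ 5 (mod 8).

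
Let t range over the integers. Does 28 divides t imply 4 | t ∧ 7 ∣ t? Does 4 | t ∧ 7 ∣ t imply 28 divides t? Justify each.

(⇐) Suppose 4 ∣ t and 7 ∣ t. Any common multiple of 4 and 7 is a multiple of their lcm; here gcd(4, 7) = 1, so lcm(4, 7) = 4·7 = 28, so 28 ∣ t.

(⇒) If 28 ∣ t, write t = 28q. Since 28 = 7·4, t = 4·(7q), so 4 ∣ t; and since 28 = 4·7, t = 7·(4q), so 7 ∣ t.

Both directions hold.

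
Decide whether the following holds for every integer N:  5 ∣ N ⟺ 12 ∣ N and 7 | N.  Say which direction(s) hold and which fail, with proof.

(⇒) This fails: take N = 5. Certainly 5 ∣ 5, but 12 ∤ 5.

(⇐) This fails: take N = 84. Both 12 ∣ 84 and 7 ∣ 84, yet 84 is not a multiple of 5 (since 84 = 16·5 + 4), so 5 ∤ 84.

(⇒) fails and (⇐) fails.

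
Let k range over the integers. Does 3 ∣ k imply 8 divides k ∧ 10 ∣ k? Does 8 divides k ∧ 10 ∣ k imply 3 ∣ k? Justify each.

(⇒) fails and (⇐) fails.

(⟹) This fails: take k = 3. Certainly 3 ∣ 3, but 8 ∤ 3.

(⟸) This fails: take k = 40. Both 8 ∣ 40 and 10 ∣ 40, yet 40 is not a multiple of 3 (since 40 = 13·3 + 1), so 3 ∤ 40.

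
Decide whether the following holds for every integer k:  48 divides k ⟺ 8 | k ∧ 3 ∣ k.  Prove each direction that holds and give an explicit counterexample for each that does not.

(←) This fails: take k = 24. Both 8 ∣ 24 and 3 ∣ 24, yet 24 is not a multiple of 48 (since 24 = 0·48 + 24), so 48 ∤ 24.

(→) If 48 ∣ k, write k = 48q. Since 48 = 6·8, k = 8·(6q), so 8 ∣ k; and since 48 = 16·3, k = 3·(16q), so 3 ∣ k.

Not equivalent: only (⇒) holds.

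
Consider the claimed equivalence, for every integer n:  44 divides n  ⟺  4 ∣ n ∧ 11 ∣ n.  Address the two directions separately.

The biconditional holds.

Converse. Suppose 4 ∣ n and 11 ∣ n. Any common multiple of 4 and 11 is a multiple of their lcm; here gcd(4, 11) = 1, so lcm(4, 11) = 4·11 = 44, so 44 ∣ n.

Forward direction. If 44 ∣ n, write n = 44q. Since 44 = 11·4, n = 4·(11q), so 4 ∣ n; and since 44 = 4·11, n = 11·(4q), so 11 ∣ n.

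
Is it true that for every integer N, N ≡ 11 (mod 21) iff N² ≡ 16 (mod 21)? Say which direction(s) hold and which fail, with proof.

(⇒) holds; (⇐) fails.

(⟹) Suppose N ≡ 11 (mod 21). Write N = 21j + 11. Then (21j + 11)² = 441j² + 462j + 121 = 21(21j² + 22j + 5) + 16, so N² ≡ 16 (mod 21).

(⟸) This fails: take N = 4. Then 4² = 16 ≡ 16 (mod 21), yet 4 ≡ 4 (mod 21), not 11.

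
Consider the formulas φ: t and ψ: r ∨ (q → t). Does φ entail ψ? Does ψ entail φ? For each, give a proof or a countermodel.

Only the forward implication holds.

Forward direction. Assume the antecedent. If q is true, the antecedent forces (q = T, r = F, t = T) or (q = T, r = T, t = T), and r ∨ (q → t) holds there. If q is false, r ∨ (q → t) reduces to true regardless of the other variables. Either way r ∨ (q → t) holds.

Converse. This fails. Under q = F, r = F, t = F, the left side is false but the right side is true.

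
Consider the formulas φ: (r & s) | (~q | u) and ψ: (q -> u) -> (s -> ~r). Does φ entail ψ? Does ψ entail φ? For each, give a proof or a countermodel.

Both directions fail.

(→) This fails. Under r = T, q = F, s = T, u = F, the left side is true but the right side is false.

(←) This fails. Under r = F, q = T, s = F, u = F, the left side is false but the right side is true.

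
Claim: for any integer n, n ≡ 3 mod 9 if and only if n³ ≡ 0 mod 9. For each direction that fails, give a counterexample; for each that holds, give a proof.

[⇒] Suppose n ≡ 3 mod 9. Write n = 9j + 3. Then (9j + 3)³ = 729j³ + 729j² + 243j + 27 = 9(81j³ + 81j² + 27j + 3) + 0, so n³ ≡ 0 (mod 9).

[⇐] This fails: take n = 0. Then 0³ = 0 ≡ 0 (mod 9), yet 0 ≡ 0 (mod 9), not 3.

Only the forward direction holds.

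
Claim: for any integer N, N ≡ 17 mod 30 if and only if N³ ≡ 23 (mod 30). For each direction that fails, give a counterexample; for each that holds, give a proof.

Both directions hold.

Forward direction. Suppose N ≡ 17 mod 30. Write N = 30j + 17. Then (30j + 17)³ = 27000j³ + 45900j² + 26010j + 4913 = 30(900j³ + 1530j² + 867j + 163) + 23, so N³ ≡ 23 (mod 30).

Converse. Suppose N³ ≡ 23 (mod 30). The only residue r in {0, …, 29} with r³ ≡ 23 (mod 30) is r = 17, so N ≡ 17 (mod 30).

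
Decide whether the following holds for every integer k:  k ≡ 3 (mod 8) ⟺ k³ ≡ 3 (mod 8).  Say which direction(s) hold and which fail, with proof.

Forward direction. Suppose k ≡ 3 (mod 8). Write k = 8j + 3. Then (8j + 3)³ = 512j³ + 576j² + 216j + 27 = 8(64j³ + 72j² + 27j + 3) + 3, so k³ ≡ 3 (mod 8).

Converse. For the converse, argue contrapositively. If k ≢ 3 (mod 8), then k is congruent to one of 0, 1, 2, 4, 5, 6, 7 modulo 8, and these give k³ ≡ 0, 1, 0, 0, 5, 0, 7 respectively — never 3.

Both directions hold.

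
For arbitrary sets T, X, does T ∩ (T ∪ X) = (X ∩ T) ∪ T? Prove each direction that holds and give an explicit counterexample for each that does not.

(⊆) Let x ∈ T ∩ (T ∪ X). Then either x ∈ T and x ∉ X; or x ∈ T ∩ X. In each case x ∈ (X ∩ T) ∪ T, so T ∩ (T ∪ X) ⊆ (X ∩ T) ∪ T.

(⊇) Let x ∈ (X ∩ T) ∪ T. Then either x ∈ T and x ∉ X; or x ∈ T ∩ X. In each case x ∈ T ∩ (T ∪ X), so (X ∩ T) ∪ T ⊆ T ∩ (T ∪ X).

Both inclusions hold; the sets are equal.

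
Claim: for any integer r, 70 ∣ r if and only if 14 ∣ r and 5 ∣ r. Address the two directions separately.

Both directions hold; the statement is true.

(⇐) Suppose 14 ∣ r and 5 ∣ r. Any common multiple of 14 and 5 is a multiple of their lcm; here gcd(14, 5) = 1, so lcm(14, 5) = 14·5 = 70, so 70 ∣ r.

(⇒) If 70 ∣ r, write r = 70q. Since 70 = 5·14, r = 14·(5q), so 14 ∣ r; and since 70 = 14·5, r = 5·(14q), so 5 ∣ r.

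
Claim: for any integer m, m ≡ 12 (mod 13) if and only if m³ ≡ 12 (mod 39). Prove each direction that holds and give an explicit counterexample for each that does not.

[⇒] This fails: take m = 25. Then 25 ≡ 12 (mod 13), but 25³ = 15625 ≡ 25 (mod 39), not 12.

[⇐] This fails: take m = 30. Then 30³ = 27000 ≡ 12 (mod 39), yet 30 ≡ 4 (mod 13), not 12.

(⇒) fails and (⇐) fails.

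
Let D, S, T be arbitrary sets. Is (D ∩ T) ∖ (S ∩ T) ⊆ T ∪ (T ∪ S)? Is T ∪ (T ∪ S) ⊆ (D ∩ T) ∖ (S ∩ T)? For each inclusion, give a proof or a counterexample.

Only the forward inclusion holds.

Forward inclusion. Let x ∈ (D ∩ T) ∖ (S ∩ T). Then x ∈ D ∩ T and x ∉ S, from which x ∈ T ∪ (T ∪ S).

Reverse inclusion. This inclusion fails. Take D = ∅, S = {1}, T = ∅; then 1 ∈ T ∪ (T ∪ S) but 1 ∉ (D ∩ T) ∖ (S ∩ T).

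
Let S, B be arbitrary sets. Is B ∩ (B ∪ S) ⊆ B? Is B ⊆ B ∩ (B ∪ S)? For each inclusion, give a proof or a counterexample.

Both inclusions hold.

Forward inclusion. Let x ∈ B ∩ (B ∪ S). Then either x ∈ B and x ∉ S; or x ∈ S ∩ B. In each case x ∈ B, so B ∩ (B ∪ S) ⊆ B.

Reverse inclusion. Let x ∈ B. Then either x ∈ B and x ∉ S; or x ∈ S ∩ B. In each case x ∈ B ∩ (B ∪ S), so B ⊆ B ∩ (B ∪ S).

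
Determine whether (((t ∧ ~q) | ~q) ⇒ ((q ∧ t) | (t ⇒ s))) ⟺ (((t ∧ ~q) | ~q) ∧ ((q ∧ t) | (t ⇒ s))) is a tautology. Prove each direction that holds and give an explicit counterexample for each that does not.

Converse. Assume the antecedent. If s is true, the consequent reduces to true regardless of the other variables. If s is false, the antecedent forces (q = F, s = F, t = F), and the consequent holds there. Either way the consequent holds.

Forward direction. This fails. Under q = T, s = F, t = F, the left side is true but the right side is false.

Not equivalent: only (⇐) holds.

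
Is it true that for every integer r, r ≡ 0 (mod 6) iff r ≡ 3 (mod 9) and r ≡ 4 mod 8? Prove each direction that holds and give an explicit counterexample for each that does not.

Not equivalent: only (⇐) holds.

(→) This fails: r = 0 gives 0 ≡ 0 (mod 6) but 0 ≡ 0 (mod 9), so the conjunction on the right does not hold.

(←) Conversely, if r ≡ 3 (mod 9) and r ≡ 4 (mod 8), then by the Chinese remainder theorem r ≡ 12 (mod 72). Since 12 ≡ 0 (mod 6) and 6 ∣ 72, we get r ≡ 0 (mod 6).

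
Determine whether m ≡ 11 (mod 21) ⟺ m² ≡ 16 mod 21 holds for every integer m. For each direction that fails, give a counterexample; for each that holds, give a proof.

Converse. This fails: take m = 4. Then 4² = 16 ≡ 16 (mod 21), yet 4 ≡ 4 (mod 21), not 11.

Forward direction. Suppose m ≡ 11 (mod 21). Write m = 21j + 11. Then (21j + 11)² = 441j² + 462j + 121 = 21(21j² + 22j + 5) + 16, so m² ≡ 16 (mod 21).

Only the forward direction holds.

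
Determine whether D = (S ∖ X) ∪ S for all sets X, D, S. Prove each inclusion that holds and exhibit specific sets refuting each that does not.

Both inclusions fail.

(⊆) This inclusion fails. Take X = ∅, D = {1}, S = ∅; then 1 ∈ D but 1 ∉ (S ∖ X) ∪ S.

(⊇) This inclusion fails. Take X = ∅, D = ∅, S = {1}; then 1 ∈ (S ∖ X) ∪ S but 1 ∉ D.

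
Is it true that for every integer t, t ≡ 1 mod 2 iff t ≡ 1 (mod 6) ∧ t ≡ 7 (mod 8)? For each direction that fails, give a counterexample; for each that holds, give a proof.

(⇐) If t ≡ 1 (mod 6) and t ≡ 7 (mod 8), then by the Chinese remainder theorem t ≡ 7 (mod 24). Since 7 ≡ 1 (mod 2) and 2 ∣ 24, we get t ≡ 1 (mod 2).

(⇒) This fails: t = 1 gives 1 ≡ 1 (mod 2) but 1 ≡ 1 (mod 8), so the conjunction on the right does not hold.

Only the reverse direction holds.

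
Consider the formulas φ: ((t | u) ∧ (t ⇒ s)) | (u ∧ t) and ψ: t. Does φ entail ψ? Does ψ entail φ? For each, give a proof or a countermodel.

Neither implication holds.

(⟹) This fails. Under s = F, u = T, t = F, the left side is true but the right side is false.

(⟸) This fails. Under s = F, u = F, t = T, the left side is false but the right side is true.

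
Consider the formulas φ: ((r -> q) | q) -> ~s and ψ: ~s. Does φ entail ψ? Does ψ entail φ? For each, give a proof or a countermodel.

(⇒) fails; (⇐) holds.

(⟸) Assume the antecedent. If q is true, the antecedent forces (q = T, r = F, s = F) or (q = T, r = T, s = F), and ((r -> q) | q) -> ~s holds there. If q is false, the antecedent forces (q = F, r = F, s = F) or (q = F, r = T, s = F), and ((r -> q) | q) -> ~s holds there. Either way ((r -> q) | q) -> ~s holds.

(⟹) This fails. Under q = F, r = T, s = T, the left side is true but the right side is false.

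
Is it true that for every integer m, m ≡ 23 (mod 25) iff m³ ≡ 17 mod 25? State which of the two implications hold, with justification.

Converse. Suppose m³ ≡ 17 (mod 25). The only residue r in {0, …, 24} with r³ ≡ 17 (mod 25) is r = 23, so m ≡ 23 (mod 25).

Forward direction. Suppose m ≡ 23 (mod 25). Write m = 25j + 23. Then (25j + 23)³ = 15625j³ + 43125j² + 39675j + 12167 = 25(625j³ + 1725j² + 1587j + 486) + 17, so m³ ≡ 17 (mod 25).

The biconditional holds.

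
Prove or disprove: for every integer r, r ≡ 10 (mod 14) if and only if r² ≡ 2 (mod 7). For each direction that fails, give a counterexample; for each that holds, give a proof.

Only the forward direction holds.

[⇐] This fails: take r = 3. Then 3² = 9 ≡ 2 (mod 7), yet 3 ≡ 3 (mod 14), not 10.

[⇒] Suppose r ≡ 10 (mod 14). Then r² ≡ 10² = 100 (mod 14), and since 7 ∣ 14, also r² ≡ 2 (mod 7).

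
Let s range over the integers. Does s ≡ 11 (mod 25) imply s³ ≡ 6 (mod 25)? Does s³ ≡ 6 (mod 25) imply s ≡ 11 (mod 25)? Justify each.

Forward direction. Suppose s ≡ 11 (mod 25). Write s = 25j + 11. Then (25j + 11)³ = 15625j³ + 20625j² + 9075j + 1331 = 25(625j³ + 825j² + 363j + 53) + 6, so s³ ≡ 6 (mod 25).

Converse. Suppose s³ ≡ 6 (mod 25). The only residue r in {0, …, 24} with r³ ≡ 6 (mod 25) is r = 11, so s ≡ 11 (mod 25).

Both directions hold.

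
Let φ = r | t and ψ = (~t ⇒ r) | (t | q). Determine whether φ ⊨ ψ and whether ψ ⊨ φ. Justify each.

Only the forward implication holds.

(⟹) Assume the antecedent. If t is true, (~t ⇒ r) | (t | q) reduces to true regardless of the other variables. If t is false, the antecedent forces (t = F, q = F, r = T) or (t = F, q = T, r = T), and (~t ⇒ r) | (t | q) holds there. Either way (~t ⇒ r) | (t | q) holds.

(⟸) This fails. Under t = F, q = T, r = F, the left side is false but the right side is true.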